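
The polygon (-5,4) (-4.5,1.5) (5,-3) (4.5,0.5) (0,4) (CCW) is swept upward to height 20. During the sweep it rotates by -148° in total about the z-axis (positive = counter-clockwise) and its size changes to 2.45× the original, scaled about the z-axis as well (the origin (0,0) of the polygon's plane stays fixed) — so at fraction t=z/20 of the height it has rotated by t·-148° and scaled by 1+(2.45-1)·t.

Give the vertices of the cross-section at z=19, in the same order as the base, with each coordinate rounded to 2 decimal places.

t = z/height = 19/20 = 0.95
s = 1 + (scale-1)·z/height = 1 + (2.45-1)·19/20 = 2.377500
θ = twist·z/height = -148°·19/20 = -140.6000° = -2.453933 rad
cos θ = -0.772734, sin θ = -0.634731 (intermediates below are computed at full precision and shown rounded to 5 d.p.)
v1: (-5,4) → rotate → (6.40259,0.08272) → ×s → (15.22216,0.19666) → (15.22,0.20)
v2: (-4.5,1.5) → rotate → (4.42940,1.69719) → ×s → (10.53089,4.03506) → (10.53,4.04)
v3: (5,-3) → rotate → (-5.76786,-0.85545) → ×s → (-13.71309,-2.03384) → (-13.71,-2.03)
v4: (4.5,0.5) → rotate → (-3.15994,-3.24265) → ×s → (-7.51275,-7.70941) → (-7.51,-7.71)
v5: (0,4) → rotate → (2.53892,-3.09093) → ×s → (6.03629,-7.34870) → (6.04,-7.35)

Cross-section at z=19: (15.22,0.20) (10.53,4.04) (-13.71,-2.03) (-7.51,-7.71) (6.04,-7.35)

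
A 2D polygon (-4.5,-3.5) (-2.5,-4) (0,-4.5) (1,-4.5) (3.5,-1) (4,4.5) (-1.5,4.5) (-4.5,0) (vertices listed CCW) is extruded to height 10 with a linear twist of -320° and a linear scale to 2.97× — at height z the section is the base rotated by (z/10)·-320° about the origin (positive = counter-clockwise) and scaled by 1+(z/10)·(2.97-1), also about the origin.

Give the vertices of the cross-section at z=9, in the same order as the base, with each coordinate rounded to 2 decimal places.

Cross-section at z=9: (5.37,-14.87) (8.41,-10.02) (11.87,-3.86) (12.72,-1.22) (5.64,8.37) (-8.44,14.41) (-13.15,-0.10) (-3.86,-11.87)

t = z/height = 9/10 = 0.9
s = 1 + (scale-1)·z/height = 1 + (2.97-1)·9/10 = 2.773000
θ = twist·z/height = -320°·9/10 = -288.0000° = -5.026548 rad
cos θ = 0.309017, sin θ = 0.951057 (intermediates below are computed at full precision and shown rounded to 5 d.p.)
v1: (-4.5,-3.5) → rotate → (1.93812,-5.36131) → ×s → (5.37441,-14.86692) → (5.37,-14.87)
v2: (-2.5,-4) → rotate → (3.03168,-3.61371) → ×s → (8.40686,-10.02082) → (8.41,-10.02)
v3: (0,-4.5) → rotate → (4.27975,-1.39058) → ×s → (11.86776,-3.85607) → (11.87,-3.86)
v4: (1,-4.5) → rotate → (4.58877,-0.43952) → ×s → (12.72466,-1.21879) → (12.72,-1.22)
v5: (3.5,-1) → rotate → (2.03262,3.01968) → ×s → (5.63644,8.37357) → (5.64,8.37)
v6: (4,4.5) → rotate → (-3.04369,5.19480) → ×s → (-8.44014,14.40519) → (-8.44,14.41)
v7: (-1.5,4.5) → rotate → (-4.74328,-0.03601) → ×s → (-13.15311,-0.09985) → (-13.15,-0.10)
v8: (-4.5,0) → rotate → (-1.39058,-4.27975) → ×s → (-3.85607,-11.86776) → (-3.86,-11.87)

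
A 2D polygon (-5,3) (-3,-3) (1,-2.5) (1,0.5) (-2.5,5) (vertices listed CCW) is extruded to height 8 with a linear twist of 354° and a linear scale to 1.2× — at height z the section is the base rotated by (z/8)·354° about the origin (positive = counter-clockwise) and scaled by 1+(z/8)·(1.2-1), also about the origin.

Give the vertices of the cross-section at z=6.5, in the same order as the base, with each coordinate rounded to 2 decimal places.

Cross-section at z=6.5: (1.56,6.60) (-4.38,2.27) (-2.42,-1.99) (0.91,-0.93) (4.66,4.53)

t = z/height = 6.5/8 = 0.8125
s = 1 + (scale-1)·z/height = 1 + (1.2-1)·6.5/8 = 1.162500
θ = twist·z/height = 354°·6.5/8 = 287.6250° = 5.020003 rad
cos θ = 0.302786, sin θ = -0.953059 (intermediates below are computed at full precision and shown rounded to 5 d.p.)
v1: (-5,3) → rotate → (1.34525,5.67365) → ×s → (1.56385,6.59562) → (1.56,6.60)
v2: (-3,-3) → rotate → (-3.76753,1.95082) → ×s → (-4.37976,2.26783) → (-4.38,2.27)
v3: (1,-2.5) → rotate → (-2.07986,-1.71002) → ×s → (-2.41784,-1.98790) → (-2.42,-1.99)
v4: (1,0.5) → rotate → (0.77932,-0.80167) → ×s → (0.90595,-0.93194) → (0.91,-0.93)
v5: (-2.5,5) → rotate → (4.00833,3.89658) → ×s → (4.65968,4.52977) → (4.66,4.53)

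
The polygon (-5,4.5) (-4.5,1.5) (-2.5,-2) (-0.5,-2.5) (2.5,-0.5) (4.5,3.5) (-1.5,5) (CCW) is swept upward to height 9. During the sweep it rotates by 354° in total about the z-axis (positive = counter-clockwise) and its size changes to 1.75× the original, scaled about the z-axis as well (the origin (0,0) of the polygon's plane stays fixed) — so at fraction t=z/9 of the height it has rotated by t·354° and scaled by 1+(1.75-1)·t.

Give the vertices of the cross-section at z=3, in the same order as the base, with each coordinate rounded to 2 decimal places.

t = z/height = 3/9 = 0.333333
s = 1 + (scale-1)·z/height = 1 + (1.75-1)·3/9 = 1.250000
θ = twist·z/height = 354°·3/9 = 118.0000° = 2.059489 rad
cos θ = -0.469472, sin θ = 0.882948 (intermediates below are computed at full precision and shown rounded to 5 d.p.)
v1: (-5,4.5) → rotate → (-1.62591,-6.52736) → ×s → (-2.03238,-8.15920) → (-2.03,-8.16)
v2: (-4.5,1.5) → rotate → (0.78820,-4.67747) → ×s → (0.98525,-5.84684) → (0.99,-5.85)
v3: (-2.5,-2) → rotate → (2.93957,-1.26843) → ×s → (3.67447,-1.58553) → (3.67,-1.59)
v4: (-0.5,-2.5) → rotate → (2.44210,0.73221) → ×s → (3.05263,0.91526) → (3.05,0.92)
v5: (2.5,-0.5) → rotate → (-0.73221,2.44210) → ×s → (-0.91526,3.05263) → (-0.92,3.05)
v6: (4.5,3.5) → rotate → (-5.20294,2.33011) → ×s → (-6.50367,2.91264) → (-6.50,2.91)
v7: (-1.5,5) → rotate → (-3.71053,-3.67178) → ×s → (-4.63816,-4.58972) → (-4.64,-4.59)

Cross-section at z=3: (-2.03,-8.16) (0.99,-5.85) (3.67,-1.59) (3.05,0.92) (-0.92,3.05) (-6.50,2.91) (-4.64,-4.59)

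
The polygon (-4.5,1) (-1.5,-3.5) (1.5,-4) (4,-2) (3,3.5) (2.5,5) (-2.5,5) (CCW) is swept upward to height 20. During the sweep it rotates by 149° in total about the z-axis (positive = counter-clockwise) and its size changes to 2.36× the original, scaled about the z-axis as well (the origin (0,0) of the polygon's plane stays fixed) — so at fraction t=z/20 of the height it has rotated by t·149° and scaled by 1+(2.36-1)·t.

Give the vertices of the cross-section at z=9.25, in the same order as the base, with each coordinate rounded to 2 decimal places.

Cross-section at z=9.25: (-4.16,-6.25) (4.44,-4.33) (6.96,-0.06) (5.38,4.91) (-3.56,6.61) (-6.13,6.73) (-9.06,-0.87)

t = z/height = 9.25/20 = 0.4625
s = 1 + (scale-1)·z/height = 1 + (2.36-1)·9.25/20 = 1.629000
θ = twist·z/height = 149°·9.25/20 = 68.9125° = 1.202750 rad
cos θ = 0.359793, sin θ = 0.933032 (intermediates below are computed at full precision and shown rounded to 5 d.p.)
v1: (-4.5,1) → rotate → (-2.55210,-3.83885) → ×s → (-4.15737,-6.25349) → (-4.16,-6.25)
v2: (-1.5,-3.5) → rotate → (2.72592,-2.65882) → ×s → (4.44053,-4.33123) → (4.44,-4.33)
v3: (1.5,-4) → rotate → (4.27182,-0.03962) → ×s → (6.95879,-0.06455) → (6.96,-0.06)
v4: (4,-2) → rotate → (3.30524,3.01254) → ×s → (5.38423,4.90743) → (5.38,4.91)
v5: (3,3.5) → rotate → (-2.18623,4.05837) → ×s → (-3.56137,6.61109) → (-3.56,6.61)
v6: (2.5,5) → rotate → (-3.76568,4.13155) → ×s → (-6.13429,6.73029) → (-6.13,6.73)
v7: (-2.5,5) → rotate → (-5.56464,-0.53361) → ×s → (-9.06480,-0.86926) → (-9.06,-0.87)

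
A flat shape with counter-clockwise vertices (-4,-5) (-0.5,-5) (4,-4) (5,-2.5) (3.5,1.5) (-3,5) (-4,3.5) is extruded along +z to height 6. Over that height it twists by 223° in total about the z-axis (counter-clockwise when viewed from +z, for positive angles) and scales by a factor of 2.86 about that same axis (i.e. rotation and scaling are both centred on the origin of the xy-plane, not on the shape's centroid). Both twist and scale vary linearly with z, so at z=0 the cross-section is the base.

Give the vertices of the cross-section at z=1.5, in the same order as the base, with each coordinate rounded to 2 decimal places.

t = z/height = 1.5/6 = 0.25
s = 1 + (scale-1)·z/height = 1 + (2.86-1)·1.5/6 = 1.465000
θ = twist·z/height = 223°·1.5/6 = 55.7500° = 0.973021 rad
cos θ = 0.562805, sin θ = 0.826590 (intermediates below are computed at full precision and shown rounded to 5 d.p.)
v1: (-4,-5) → rotate → (1.88173,-6.12038) → ×s → (2.75673,-8.96636) → (2.76,-8.97)
v2: (-0.5,-5) → rotate → (3.85155,-3.22732) → ×s → (5.64252,-4.72802) → (5.64,-4.73)
v3: (4,-4) → rotate → (5.55758,1.05514) → ×s → (8.14185,1.54578) → (8.14,1.55)
v4: (5,-2.5) → rotate → (4.88050,2.72594) → ×s → (7.14993,3.99350) → (7.15,3.99)
v5: (3.5,1.5) → rotate → (0.72993,3.73727) → ×s → (1.06935,5.47510) → (1.07,5.48)
v6: (-3,5) → rotate → (-5.82136,0.33426) → ×s → (-8.52830,0.48968) → (-8.53,0.49)
v7: (-4,3.5) → rotate → (-5.14428,-1.33654) → ×s → (-7.53638,-1.95803) → (-7.54,-1.96)

Cross-section at z=1.5: (2.76,-8.97) (5.64,-4.73) (8.14,1.55) (7.15,3.99) (1.07,5.48) (-8.53,0.49) (-7.54,-1.96)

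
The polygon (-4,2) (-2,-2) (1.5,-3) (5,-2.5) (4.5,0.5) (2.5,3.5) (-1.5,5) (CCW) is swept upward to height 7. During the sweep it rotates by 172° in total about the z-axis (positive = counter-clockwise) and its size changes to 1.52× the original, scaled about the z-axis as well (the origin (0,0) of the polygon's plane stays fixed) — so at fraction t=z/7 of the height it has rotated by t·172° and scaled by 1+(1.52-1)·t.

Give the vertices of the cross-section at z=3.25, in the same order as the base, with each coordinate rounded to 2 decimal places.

Cross-section at z=3.25: (-3.32,-4.45) (2.01,-2.88) (3.99,1.18) (4.15,5.56) (0.37,5.61) (-3.73,3.82) (-6.44,-0.74)

t = z/height = 3.25/7 = 0.464286
s = 1 + (scale-1)·z/height = 1 + (1.52-1)·3.25/7 = 1.241429
θ = twist·z/height = 172°·3.25/7 = 79.8571° = 1.393770 rad
cos θ = 0.176103, sin θ = 0.984372 (intermediates below are computed at full precision and shown rounded to 5 d.p.)
v1: (-4,2) → rotate → (-2.67316,-3.58528) → ×s → (-3.31853,-4.45087) → (-3.32,-4.45)
v2: (-2,-2) → rotate → (1.61654,-2.32095) → ×s → (2.00682,-2.88129) → (2.01,-2.88)
v3: (1.5,-3) → rotate → (3.21727,0.94825) → ×s → (3.99401,1.17718) → (3.99,1.18)
v4: (5,-2.5) → rotate → (3.34144,4.48160) → ×s → (4.14816,5.56359) → (4.15,5.56)
v5: (4.5,0.5) → rotate → (0.30028,4.51772) → ×s → (0.37277,5.60843) → (0.37,5.61)
v6: (2.5,3.5) → rotate → (-3.00504,3.07729) → ×s → (-3.73055,3.82024) → (-3.73,3.82)
v7: (-1.5,5) → rotate → (-5.18601,-0.59604) → ×s → (-6.43807,-0.73994) → (-6.44,-0.74)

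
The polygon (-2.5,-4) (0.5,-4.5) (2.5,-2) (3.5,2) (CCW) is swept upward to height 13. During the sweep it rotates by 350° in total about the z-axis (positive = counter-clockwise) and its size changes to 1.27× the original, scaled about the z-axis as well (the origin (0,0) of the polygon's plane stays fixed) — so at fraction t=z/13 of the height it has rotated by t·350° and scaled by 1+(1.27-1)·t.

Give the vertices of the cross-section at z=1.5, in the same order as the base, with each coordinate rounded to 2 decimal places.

Cross-section at z=1.5: (0.71,-4.81) (3.40,-3.20) (3.30,0.10) (1.41,3.91)

t = z/height = 1.5/13 = 0.115385
s = 1 + (scale-1)·z/height = 1 + (1.27-1)·1.5/13 = 1.031154
θ = twist·z/height = 350°·1.5/13 = 40.3846° = 0.704845 rad
cos θ = 0.761712, sin θ = 0.647915 (intermediates below are computed at full precision and shown rounded to 5 d.p.)
v1: (-2.5,-4) → rotate → (0.68738,-4.66664) → ×s → (0.70880,-4.81202) → (0.71,-4.81)
v2: (0.5,-4.5) → rotate → (3.29648,-3.10375) → ×s → (3.39917,-3.20044) → (3.40,-3.20)
v3: (2.5,-2) → rotate → (3.20011,0.09636) → ×s → (3.29981,0.09937) → (3.30,0.10)
v4: (3.5,2) → rotate → (1.37016,3.79113) → ×s → (1.41285,3.90924) → (1.41,3.91)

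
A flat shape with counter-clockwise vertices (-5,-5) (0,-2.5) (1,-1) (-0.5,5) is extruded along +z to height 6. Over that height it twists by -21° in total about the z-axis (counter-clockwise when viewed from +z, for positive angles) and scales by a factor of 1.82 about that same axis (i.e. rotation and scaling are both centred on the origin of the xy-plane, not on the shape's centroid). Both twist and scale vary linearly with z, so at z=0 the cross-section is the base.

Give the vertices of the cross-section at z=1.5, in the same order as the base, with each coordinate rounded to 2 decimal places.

Cross-section at z=1.5: (-6.55,-5.45) (-0.28,-3.00) (1.09,-1.31) (-0.05,6.05)

t = z/height = 1.5/6 = 0.25
s = 1 + (scale-1)·z/height = 1 + (1.82-1)·1.5/6 = 1.205000
θ = twist·z/height = -21°·1.5/6 = -5.2500° = -0.091630 rad
cos θ = 0.995805, sin θ = -0.091502 (intermediates below are computed at full precision and shown rounded to 5 d.p.)
v1: (-5,-5) → rotate → (-5.43653,-4.52152) → ×s → (-6.55102,-5.44843) → (-6.55,-5.45)
v2: (0,-2.5) → rotate → (-0.22875,-2.48951) → ×s → (-0.27565,-2.99986) → (-0.28,-3.00)
v3: (1,-1) → rotate → (0.90430,-1.08731) → ×s → (1.08969,-1.31020) → (1.09,-1.31)
v4: (-0.5,5) → rotate → (-0.04039,5.02478) → ×s → (-0.04868,6.05485) → (-0.05,6.05)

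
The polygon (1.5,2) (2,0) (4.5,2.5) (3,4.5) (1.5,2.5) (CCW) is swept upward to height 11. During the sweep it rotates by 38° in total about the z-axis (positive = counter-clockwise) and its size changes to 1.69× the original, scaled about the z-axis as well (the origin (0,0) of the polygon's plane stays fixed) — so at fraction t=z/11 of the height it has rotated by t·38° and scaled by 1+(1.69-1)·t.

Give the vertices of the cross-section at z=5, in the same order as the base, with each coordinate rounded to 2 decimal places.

t = z/height = 5/11 = 0.454545
s = 1 + (scale-1)·z/height = 1 + (1.69-1)·5/11 = 1.313636
θ = twist·z/height = 38°·5/11 = 17.2727° = 0.301466 rad
cos θ = 0.954902, sin θ = 0.296920 (intermediates below are computed at full precision and shown rounded to 5 d.p.)
v1: (1.5,2) → rotate → (0.83851,2.35519) → ×s → (1.10150,3.09386) → (1.10,3.09)
v2: (2,0) → rotate → (1.90980,0.59384) → ×s → (2.50879,0.78009) → (2.51,0.78)
v3: (4.5,2.5) → rotate → (3.55476,3.72340) → ×s → (4.66966,4.89119) → (4.67,4.89)
v4: (3,4.5) → rotate → (1.52857,5.18782) → ×s → (2.00798,6.81491) → (2.01,6.81)
v5: (1.5,2.5) → rotate → (0.69005,2.83264) → ×s → (0.90648,3.72105) → (0.91,3.72)

Cross-section at z=5: (1.10,3.09) (2.51,0.78) (4.67,4.89) (2.01,6.81) (0.91,3.72)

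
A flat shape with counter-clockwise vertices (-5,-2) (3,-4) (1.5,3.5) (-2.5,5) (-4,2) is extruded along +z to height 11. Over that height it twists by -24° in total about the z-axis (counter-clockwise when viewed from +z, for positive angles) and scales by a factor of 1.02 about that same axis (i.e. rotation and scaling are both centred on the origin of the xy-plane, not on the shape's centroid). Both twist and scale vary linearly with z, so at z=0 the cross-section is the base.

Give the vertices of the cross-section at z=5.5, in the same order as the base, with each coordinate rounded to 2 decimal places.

t = z/height = 5.5/11 = 0.5
s = 1 + (scale-1)·z/height = 1 + (1.02-1)·5.5/11 = 1.010000
θ = twist·z/height = -24°·5.5/11 = -12.0000° = -0.209440 rad
cos θ = 0.978148, sin θ = -0.207912 (intermediates below are computed at full precision and shown rounded to 5 d.p.)
v1: (-5,-2) → rotate → (-5.30656,-0.91674) → ×s → (-5.35963,-0.92590) → (-5.36,-0.93)
v2: (3,-4) → rotate → (2.10280,-4.53633) → ×s → (2.12382,-4.58169) → (2.12,-4.58)
v3: (1.5,3.5) → rotate → (2.19491,3.11165) → ×s → (2.21686,3.14277) → (2.22,3.14)
v4: (-2.5,5) → rotate → (-1.40581,5.41052) → ×s → (-1.41987,5.46462) → (-1.42,5.46)
v5: (-4,2) → rotate → (-3.49677,2.78794) → ×s → (-3.53173,2.81582) → (-3.53,2.82)

Cross-section at z=5.5: (-5.36,-0.93) (2.12,-4.58) (2.22,3.14) (-1.42,5.46) (-3.53,2.82)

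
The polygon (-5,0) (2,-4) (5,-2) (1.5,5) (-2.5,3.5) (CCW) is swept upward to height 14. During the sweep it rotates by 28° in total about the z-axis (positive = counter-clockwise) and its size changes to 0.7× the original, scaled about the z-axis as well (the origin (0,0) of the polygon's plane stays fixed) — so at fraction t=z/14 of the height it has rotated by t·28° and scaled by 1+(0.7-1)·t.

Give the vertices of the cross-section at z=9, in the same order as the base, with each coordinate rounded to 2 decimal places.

t = z/height = 9/14 = 0.642857
s = 1 + (scale-1)·z/height = 1 + (0.7-1)·9/14 = 0.807143
θ = twist·z/height = 28°·9/14 = 18.0000° = 0.314159 rad
cos θ = 0.951057, sin θ = 0.309017 (intermediates below are computed at full precision and shown rounded to 5 d.p.)
v1: (-5,0) → rotate → (-4.75528,-1.54508) → ×s → (-3.83819,-1.24710) → (-3.84,-1.25)
v2: (2,-4) → rotate → (3.13818,-3.18619) → ×s → (2.53296,-2.57171) → (2.53,-2.57)
v3: (5,-2) → rotate → (5.37332,-0.35703) → ×s → (4.33703,-0.28817) → (4.34,-0.29)
v4: (1.5,5) → rotate → (-0.11850,5.21881) → ×s → (-0.09565,4.21232) → (-0.10,4.21)
v5: (-2.5,3.5) → rotate → (-3.45920,2.55616) → ×s → (-2.79207,2.06318) → (-2.79,2.06)

Cross-section at z=9: (-3.84,-1.25) (2.53,-2.57) (4.34,-0.29) (-0.10,4.21) (-2.79,2.06)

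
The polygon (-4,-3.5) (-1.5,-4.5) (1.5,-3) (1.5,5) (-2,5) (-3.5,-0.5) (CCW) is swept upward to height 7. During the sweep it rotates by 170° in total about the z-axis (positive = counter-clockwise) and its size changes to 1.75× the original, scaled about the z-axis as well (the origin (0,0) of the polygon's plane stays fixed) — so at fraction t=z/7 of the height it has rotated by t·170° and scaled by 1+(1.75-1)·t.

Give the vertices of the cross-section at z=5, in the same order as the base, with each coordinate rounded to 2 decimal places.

Cross-section at z=5: (7.79,-2.44) (7.10,1.64) (2.73,4.37) (-7.75,-2.04) (-4.95,-6.62) (3.46,-4.19)

t = z/height = 5/7 = 0.714286
s = 1 + (scale-1)·z/height = 1 + (1.75-1)·5/7 = 1.535714
θ = twist·z/height = 170°·5/7 = 121.4286° = 2.119328 rad
cos θ = -0.521435, sin θ = 0.853291 (intermediates below are computed at full precision and shown rounded to 5 d.p.)
v1: (-4,-3.5) → rotate → (5.07226,-1.58814) → ×s → (7.78954,-2.43893) → (7.79,-2.44)
v2: (-1.5,-4.5) → rotate → (4.62196,1.06652) → ×s → (7.09801,1.63787) → (7.10,1.64)
v3: (1.5,-3) → rotate → (1.77772,2.84424) → ×s → (2.73007,4.36794) → (2.73,4.37)
v4: (1.5,5) → rotate → (-5.04861,-1.32724) → ×s → (-7.75322,-2.03826) → (-7.75,-2.04)
v5: (-2,5) → rotate → (-3.22358,-4.31376) → ×s → (-4.95050,-6.62470) → (-4.95,-6.62)
v6: (-3.5,-0.5) → rotate → (2.25167,-2.72580) → ×s → (3.45792,-4.18605) → (3.46,-4.19)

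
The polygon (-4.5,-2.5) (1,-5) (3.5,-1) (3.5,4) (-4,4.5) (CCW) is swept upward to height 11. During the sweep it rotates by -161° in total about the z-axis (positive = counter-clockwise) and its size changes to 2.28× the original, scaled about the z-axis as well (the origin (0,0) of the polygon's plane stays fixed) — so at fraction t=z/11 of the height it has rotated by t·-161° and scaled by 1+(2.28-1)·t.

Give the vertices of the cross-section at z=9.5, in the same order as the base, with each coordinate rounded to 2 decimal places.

t = z/height = 9.5/11 = 0.863636
s = 1 + (scale-1)·z/height = 1 + (2.28-1)·9.5/11 = 2.105455
θ = twist·z/height = -161°·9.5/11 = -139.0455° = -2.426801 rad
cos θ = -0.755230, sin θ = -0.655460 (intermediates below are computed at full precision and shown rounded to 5 d.p.)
v1: (-4.5,-2.5) → rotate → (1.75988,4.83764) → ×s → (3.70536,10.18544) → (3.71,10.19)
v2: (1,-5) → rotate → (-4.03253,3.12069) → ×s → (-8.49031,6.57047) → (-8.49,6.57)
v3: (3.5,-1) → rotate → (-3.29876,-1.53888) → ×s → (-6.94540,-3.24004) → (-6.95,-3.24)
v4: (3.5,4) → rotate → (-0.02146,-5.31503) → ×s → (-0.04519,-11.19055) → (-0.05,-11.19)
v5: (-4,4.5) → rotate → (5.97049,-0.77669) → ×s → (12.57059,-1.63529) → (12.57,-1.64)

Cross-section at z=9.5: (3.71,10.19) (-8.49,6.57) (-6.95,-3.24) (-0.05,-11.19) (12.57,-1.64)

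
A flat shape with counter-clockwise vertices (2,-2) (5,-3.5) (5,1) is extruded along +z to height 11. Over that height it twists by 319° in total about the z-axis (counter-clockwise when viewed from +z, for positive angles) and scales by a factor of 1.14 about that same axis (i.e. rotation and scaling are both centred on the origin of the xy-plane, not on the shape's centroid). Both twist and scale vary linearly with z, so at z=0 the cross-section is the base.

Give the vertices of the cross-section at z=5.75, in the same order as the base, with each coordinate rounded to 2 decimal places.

t = z/height = 5.75/11 = 0.522727
s = 1 + (scale-1)·z/height = 1 + (1.14-1)·5.75/11 = 1.073182
θ = twist·z/height = 319°·5.75/11 = 166.7500° = 2.910337 rad
cos θ = -0.973379, sin θ = 0.229200 (intermediates below are computed at full precision and shown rounded to 5 d.p.)
v1: (2,-2) → rotate → (-1.48836,2.40516) → ×s → (-1.59728,2.58117) → (-1.60,2.58)
v2: (5,-3.5) → rotate → (-4.06469,4.55283) → ×s → (-4.36216,4.88601) → (-4.36,4.89)
v3: (5,1) → rotate → (-5.09610,0.17262) → ×s → (-5.46904,0.18526) → (-5.47,0.19)

Cross-section at z=5.75: (-1.60,2.58) (-4.36,4.89) (-5.47,0.19)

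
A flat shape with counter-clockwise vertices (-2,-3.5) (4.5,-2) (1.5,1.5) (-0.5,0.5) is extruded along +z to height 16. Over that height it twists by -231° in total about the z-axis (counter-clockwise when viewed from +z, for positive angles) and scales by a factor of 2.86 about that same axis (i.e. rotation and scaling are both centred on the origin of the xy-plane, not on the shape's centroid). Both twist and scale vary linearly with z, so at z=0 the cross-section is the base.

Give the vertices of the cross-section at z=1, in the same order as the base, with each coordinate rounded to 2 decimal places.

Cross-section at z=1: (-3.14,-3.23) (4.31,-3.41) (2.04,1.20) (-0.40,0.68)

t = z/height = 1/16 = 0.0625
s = 1 + (scale-1)·z/height = 1 + (2.86-1)·1/16 = 1.116250
θ = twist·z/height = -231°·1/16 = -14.4375° = -0.251982 rad
cos θ = 0.968420, sin θ = -0.249324 (intermediates below are computed at full precision and shown rounded to 5 d.p.)
v1: (-2,-3.5) → rotate → (-2.80947,-2.89082) → ×s → (-3.13607,-3.22688) → (-3.14,-3.23)
v2: (4.5,-2) → rotate → (3.85924,-3.05880) → ×s → (4.30788,-3.41438) → (4.31,-3.41)
v3: (1.5,1.5) → rotate → (1.82662,1.07864) → ×s → (2.03896,1.20404) → (2.04,1.20)
v4: (-0.5,0.5) → rotate → (-0.35955,0.60887) → ×s → (-0.40135,0.67965) → (-0.40,0.68)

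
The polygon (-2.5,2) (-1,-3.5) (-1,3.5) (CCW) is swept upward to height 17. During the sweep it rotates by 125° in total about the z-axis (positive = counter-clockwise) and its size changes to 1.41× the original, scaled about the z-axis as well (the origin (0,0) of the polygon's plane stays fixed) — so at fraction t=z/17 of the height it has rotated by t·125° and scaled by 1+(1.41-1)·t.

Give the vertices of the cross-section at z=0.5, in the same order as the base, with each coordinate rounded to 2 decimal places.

t = z/height = 0.5/17 = 0.0294118
s = 1 + (scale-1)·z/height = 1 + (1.41-1)·0.5/17 = 1.012059
θ = twist·z/height = 125°·0.5/17 = 3.6765° = 0.064167 rad
cos θ = 0.997942, sin θ = 0.064122 (intermediates below are computed at full precision and shown rounded to 5 d.p.)
v1: (-2.5,2) → rotate → (-2.62310,1.83558) → ×s → (-2.65473,1.85771) → (-2.65,1.86)
v2: (-1,-3.5) → rotate → (-0.77351,-3.55692) → ×s → (-0.78284,-3.59981) → (-0.78,-3.60)
v3: (-1,3.5) → rotate → (-1.22237,3.42867) → ×s → (-1.23711,3.47002) → (-1.24,3.47)

Cross-section at z=0.5: (-2.65,1.86) (-0.78,-3.60) (-1.24,3.47)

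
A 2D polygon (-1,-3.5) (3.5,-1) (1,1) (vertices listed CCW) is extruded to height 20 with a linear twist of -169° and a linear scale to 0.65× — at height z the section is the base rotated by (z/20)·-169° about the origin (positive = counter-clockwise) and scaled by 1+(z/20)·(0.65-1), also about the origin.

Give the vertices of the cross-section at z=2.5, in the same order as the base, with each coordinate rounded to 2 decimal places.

Cross-section at z=2.5: (-2.10,-2.78) (2.78,-2.10) (1.24,0.55)

t = z/height = 2.5/20 = 0.125
s = 1 + (scale-1)·z/height = 1 + (0.65-1)·2.5/20 = 0.956250
θ = twist·z/height = -169°·2.5/20 = -21.1250° = -0.368701 rad
cos θ = 0.932796, sin θ = -0.360404 (intermediates below are computed at full precision and shown rounded to 5 d.p.)
v1: (-1,-3.5) → rotate → (-2.19421,-2.90438) → ×s → (-2.09821,-2.77732) → (-2.10,-2.78)
v2: (3.5,-1) → rotate → (2.90438,-2.19421) → ×s → (2.77732,-2.09821) → (2.78,-2.10)
v3: (1,1) → rotate → (1.29320,0.57239) → ×s → (1.23662,0.54735) → (1.24,0.55)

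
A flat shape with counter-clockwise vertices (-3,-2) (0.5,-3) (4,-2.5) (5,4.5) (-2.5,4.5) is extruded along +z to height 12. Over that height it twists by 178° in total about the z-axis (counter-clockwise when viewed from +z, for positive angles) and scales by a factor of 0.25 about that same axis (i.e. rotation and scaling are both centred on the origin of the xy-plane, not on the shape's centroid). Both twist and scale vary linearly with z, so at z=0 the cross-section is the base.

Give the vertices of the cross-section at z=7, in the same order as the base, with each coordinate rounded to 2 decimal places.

Cross-section at z=7: (1.50,-1.37) (1.57,0.68) (0.83,2.52) (-3.13,2.13) (-2.12,-1.97)

t = z/height = 7/12 = 0.583333
s = 1 + (scale-1)·z/height = 1 + (0.25-1)·7/12 = 0.562500
θ = twist·z/height = 178°·7/12 = 103.8333° = 1.812234 rad
cos θ = -0.239098, sin θ = 0.970995 (intermediates below are computed at full precision and shown rounded to 5 d.p.)
v1: (-3,-2) → rotate → (2.65929,-2.43479) → ×s → (1.49585,-1.36957) → (1.50,-1.37)
v2: (0.5,-3) → rotate → (2.79344,1.20279) → ×s → (1.57131,0.67657) → (1.57,0.68)
v3: (4,-2.5) → rotate → (1.47109,4.48173) → ×s → (0.82749,2.52097) → (0.83,2.52)
v4: (5,4.5) → rotate → (-5.56497,3.77903) → ×s → (-3.13030,2.12571) → (-3.13,2.13)
v5: (-2.5,4.5) → rotate → (-3.77173,-3.50343) → ×s → (-2.12160,-1.97068) → (-2.12,-1.97)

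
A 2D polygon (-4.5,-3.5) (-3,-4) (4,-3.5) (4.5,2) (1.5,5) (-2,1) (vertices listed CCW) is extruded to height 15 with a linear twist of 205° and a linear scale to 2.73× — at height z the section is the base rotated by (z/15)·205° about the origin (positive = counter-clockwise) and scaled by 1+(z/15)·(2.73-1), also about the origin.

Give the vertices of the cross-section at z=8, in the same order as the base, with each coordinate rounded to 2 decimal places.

Cross-section at z=8: (9.21,-5.94) (9.17,-2.90) (3.80,9.48) (-6.49,6.89) (-10.03,-0.46) (-0.54,-4.27)

t = z/height = 8/15 = 0.533333
s = 1 + (scale-1)·z/height = 1 + (2.73-1)·8/15 = 1.922667
θ = twist·z/height = 205°·8/15 = 109.3333° = 1.908227 rad
cos θ = -0.331063, sin θ = 0.943609 (intermediates below are computed at full precision and shown rounded to 5 d.p.)
v1: (-4.5,-3.5) → rotate → (4.79242,-3.08752) → ×s → (9.21422,-5.93626) → (9.21,-5.94)
v2: (-3,-4) → rotate → (4.76762,-1.50657) → ×s → (9.16655,-2.89664) → (9.17,-2.90)
v3: (4,-3.5) → rotate → (1.97838,4.93316) → ×s → (3.80376,9.48481) → (3.80,9.48)
v4: (4.5,2) → rotate → (-3.37700,3.58411) → ×s → (-6.49285,6.89105) → (-6.49,6.89)
v5: (1.5,5) → rotate → (-5.21464,-0.23990) → ×s → (-10.02601,-0.46126) → (-10.03,-0.46)
v6: (-2,1) → rotate → (-0.28148,-2.21828) → ×s → (-0.54120,-4.26501) → (-0.54,-4.27)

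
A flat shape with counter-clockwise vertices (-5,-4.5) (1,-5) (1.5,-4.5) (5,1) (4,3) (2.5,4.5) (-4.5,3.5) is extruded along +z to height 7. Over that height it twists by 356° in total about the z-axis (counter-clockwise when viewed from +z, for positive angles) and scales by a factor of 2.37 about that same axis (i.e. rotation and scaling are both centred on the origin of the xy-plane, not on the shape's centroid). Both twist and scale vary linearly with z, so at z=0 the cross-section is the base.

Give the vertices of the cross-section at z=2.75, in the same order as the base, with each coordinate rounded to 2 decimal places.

Cross-section at z=2.75: (10.34,0.33) (3.78,6.87) (2.70,6.78) (-6.87,3.78) (-7.68,0.44) (-7.40,-2.81) (1.82,-8.58)

t = z/height = 2.75/7 = 0.392857
s = 1 + (scale-1)·z/height = 1 + (2.37-1)·2.75/7 = 1.538214
θ = twist·z/height = 356°·2.75/7 = 139.8571° = 2.440968 rad
cos θ = -0.764439, sin θ = 0.644696 (intermediates below are computed at full precision and shown rounded to 5 d.p.)
v1: (-5,-4.5) → rotate → (6.72333,0.21650) → ×s → (10.34192,0.33302) → (10.34,0.33)
v2: (1,-5) → rotate → (2.45904,4.46689) → ×s → (3.78253,6.87104) → (3.78,6.87)
v3: (1.5,-4.5) → rotate → (1.75447,4.40702) → ×s → (2.69875,6.77894) → (2.70,6.78)
v4: (5,1) → rotate → (-4.46689,2.45904) → ×s → (-6.87104,3.78253) → (-6.87,3.78)
v5: (4,3) → rotate → (-4.99184,0.28546) → ×s → (-7.67853,0.43911) → (-7.68,0.44)
v6: (2.5,4.5) → rotate → (-4.81223,-1.82824) → ×s → (-7.40224,-2.81222) → (-7.40,-2.81)
v7: (-4.5,3.5) → rotate → (1.18354,-5.57667) → ×s → (1.82054,-8.57811) → (1.82,-8.58)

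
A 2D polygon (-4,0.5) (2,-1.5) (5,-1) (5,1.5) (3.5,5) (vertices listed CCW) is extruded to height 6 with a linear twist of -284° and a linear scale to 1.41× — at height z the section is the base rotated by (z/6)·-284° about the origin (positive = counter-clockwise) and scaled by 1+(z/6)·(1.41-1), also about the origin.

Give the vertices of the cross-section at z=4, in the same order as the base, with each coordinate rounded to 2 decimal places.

t = z/height = 4/6 = 0.666667
s = 1 + (scale-1)·z/height = 1 + (1.41-1)·4/6 = 1.273333
θ = twist·z/height = -284°·4/6 = -189.3333° = -3.304490 rad
cos θ = -0.986762, sin θ = 0.162178 (intermediates below are computed at full precision and shown rounded to 5 d.p.)
v1: (-4,0.5) → rotate → (3.86596,-1.14209) → ×s → (4.92265,-1.45426) → (4.92,-1.45)
v2: (2,-1.5) → rotate → (-1.73026,1.80450) → ×s → (-2.20319,2.29773) → (-2.20,2.30)
v3: (5,-1) → rotate → (-4.77163,1.79765) → ×s → (-6.07588,2.28901) → (-6.08,2.29)
v4: (5,1.5) → rotate → (-5.17707,-0.66925) → ×s → (-6.59214,-0.85218) → (-6.59,-0.85)
v5: (3.5,5) → rotate → (-4.26455,-4.36618) → ×s → (-5.43020,-5.55961) → (-5.43,-5.56)

Cross-section at z=4: (4.92,-1.45) (-2.20,2.30) (-6.08,2.29) (-6.59,-0.85) (-5.43,-5.56)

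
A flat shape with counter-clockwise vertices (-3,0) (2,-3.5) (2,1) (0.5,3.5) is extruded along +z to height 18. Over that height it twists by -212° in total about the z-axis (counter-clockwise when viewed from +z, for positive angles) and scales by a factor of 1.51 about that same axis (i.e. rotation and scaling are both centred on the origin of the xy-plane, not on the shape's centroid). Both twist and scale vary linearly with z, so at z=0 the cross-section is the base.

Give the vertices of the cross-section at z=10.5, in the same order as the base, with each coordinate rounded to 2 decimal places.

Cross-section at z=10.5: (2.16,3.24) (-5.22,0.36) (-0.36,-2.88) (3.42,-3.06)

t = z/height = 10.5/18 = 0.583333
s = 1 + (scale-1)·z/height = 1 + (1.51-1)·10.5/18 = 1.297500
θ = twist·z/height = -212°·10.5/18 = -123.6667° = -2.158391 rad
cos θ = -0.554360, sin θ = -0.832277 (intermediates below are computed at full precision and shown rounded to 5 d.p.)
v1: (-3,0) → rotate → (1.66308,2.49683) → ×s → (2.15785,3.23964) → (2.16,3.24)
v2: (2,-3.5) → rotate → (-4.02169,0.27571) → ×s → (-5.21814,0.35773) → (-5.22,0.36)
v3: (2,1) → rotate → (-0.27644,-2.21891) → ×s → (-0.35869,-2.87904) → (-0.36,-2.88)
v4: (0.5,3.5) → rotate → (2.63579,-2.35640) → ×s → (3.41994,-3.05743) → (3.42,-3.06)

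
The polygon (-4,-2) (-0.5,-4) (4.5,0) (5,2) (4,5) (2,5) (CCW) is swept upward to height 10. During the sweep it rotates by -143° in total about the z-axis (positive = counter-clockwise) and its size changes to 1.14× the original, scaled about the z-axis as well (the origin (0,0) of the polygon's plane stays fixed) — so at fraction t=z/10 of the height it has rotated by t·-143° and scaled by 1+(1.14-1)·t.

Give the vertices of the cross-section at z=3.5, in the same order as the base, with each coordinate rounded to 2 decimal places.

t = z/height = 3.5/10 = 0.35
s = 1 + (scale-1)·z/height = 1 + (1.14-1)·3.5/10 = 1.049000
θ = twist·z/height = -143°·3.5/10 = -50.0500° = -0.873537 rad
cos θ = 0.642119, sin θ = -0.766605 (intermediates below are computed at full precision and shown rounded to 5 d.p.)
v1: (-4,-2) → rotate → (-4.10169,1.78218) → ×s → (-4.30267,1.86951) → (-4.30,1.87)
v2: (-0.5,-4) → rotate → (-3.38748,-2.18517) → ×s → (-3.55347,-2.29225) → (-3.55,-2.29)
v3: (4.5,0) → rotate → (2.88953,-3.44972) → ×s → (3.03112,-3.61876) → (3.03,-3.62)
v4: (5,2) → rotate → (4.74380,-2.54879) → ×s → (4.97625,-2.67368) → (4.98,-2.67)
v5: (4,5) → rotate → (6.40150,0.14417) → ×s → (6.71517,0.15124) → (6.72,0.15)
v6: (2,5) → rotate → (5.11726,1.67738) → ×s → (5.36801,1.75958) → (5.37,1.76)

Cross-section at z=3.5: (-4.30,1.87) (-3.55,-2.29) (3.03,-3.62) (4.98,-2.67) (6.72,0.15) (5.37,1.76)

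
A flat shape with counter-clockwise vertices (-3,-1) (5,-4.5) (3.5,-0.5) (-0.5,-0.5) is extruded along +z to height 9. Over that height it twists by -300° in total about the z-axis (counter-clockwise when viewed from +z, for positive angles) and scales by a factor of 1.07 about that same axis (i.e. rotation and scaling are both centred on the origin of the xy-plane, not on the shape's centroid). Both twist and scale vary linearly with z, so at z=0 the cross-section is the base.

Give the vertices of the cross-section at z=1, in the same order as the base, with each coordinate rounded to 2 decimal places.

Cross-section at z=1: (-3.08,0.82) (1.72,-6.56) (2.67,-2.36) (-0.70,-0.14)

t = z/height = 1/9 = 0.111111
s = 1 + (scale-1)·z/height = 1 + (1.07-1)·1/9 = 1.007778
θ = twist·z/height = -300°·1/9 = -33.3333° = -0.581776 rad
cos θ = 0.835488, sin θ = -0.549509 (intermediates below are computed at full precision and shown rounded to 5 d.p.)
v1: (-3,-1) → rotate → (-3.05597,0.81304) → ×s → (-3.07974,0.81936) → (-3.08,0.82)
v2: (5,-4.5) → rotate → (1.70465,-6.50724) → ×s → (1.71791,-6.55785) → (1.72,-6.56)
v3: (3.5,-0.5) → rotate → (2.64945,-2.34103) → ×s → (2.67006,-2.35923) → (2.67,-2.36)
v4: (-0.5,-0.5) → rotate → (-0.69250,-0.14299) → ×s → (-0.69788,-0.14410) → (-0.70,-0.14)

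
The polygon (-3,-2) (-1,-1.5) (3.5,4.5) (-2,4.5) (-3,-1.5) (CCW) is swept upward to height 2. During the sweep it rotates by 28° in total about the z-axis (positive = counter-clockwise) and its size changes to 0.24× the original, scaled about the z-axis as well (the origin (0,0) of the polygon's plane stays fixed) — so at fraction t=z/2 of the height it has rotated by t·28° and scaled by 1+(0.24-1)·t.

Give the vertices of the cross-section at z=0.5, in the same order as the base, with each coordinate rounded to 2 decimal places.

Cross-section at z=0.5: (-2.21,-1.90) (-0.66,-1.30) (2.37,3.96) (-2.05,3.42) (-2.26,-1.50)

t = z/height = 0.5/2 = 0.25
s = 1 + (scale-1)·z/height = 1 + (0.24-1)·0.5/2 = 0.810000
θ = twist·z/height = 28°·0.5/2 = 7.0000° = 0.122173 rad
cos θ = 0.992546, sin θ = 0.121869 (intermediates below are computed at full precision and shown rounded to 5 d.p.)
v1: (-3,-2) → rotate → (-2.73390,-2.35070) → ×s → (-2.21446,-1.90407) → (-2.21,-1.90)
v2: (-1,-1.5) → rotate → (-0.80974,-1.61069) → ×s → (-0.65589,-1.30466) → (-0.66,-1.30)
v3: (3.5,4.5) → rotate → (2.92550,4.89300) → ×s → (2.36965,3.96333) → (2.37,3.96)
v4: (-2,4.5) → rotate → (-2.53350,4.22272) → ×s → (-2.05214,3.42040) → (-2.05,3.42)
v5: (-3,-1.5) → rotate → (-2.79483,-1.85443) → ×s → (-2.26382,-1.50209) → (-2.26,-1.50)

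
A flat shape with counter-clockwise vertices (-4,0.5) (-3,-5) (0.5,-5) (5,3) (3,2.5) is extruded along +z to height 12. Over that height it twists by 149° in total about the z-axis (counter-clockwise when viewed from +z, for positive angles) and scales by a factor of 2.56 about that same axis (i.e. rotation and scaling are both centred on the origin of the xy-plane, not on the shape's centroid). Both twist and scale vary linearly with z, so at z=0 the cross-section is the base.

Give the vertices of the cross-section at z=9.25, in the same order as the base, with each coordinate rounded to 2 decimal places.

t = z/height = 9.25/12 = 0.770833
s = 1 + (scale-1)·z/height = 1 + (2.56-1)·9.25/12 = 2.202500
θ = twist·z/height = 149°·9.25/12 = 114.8542° = 2.004583 rad
cos θ = -0.420310, sin θ = 0.907381 (intermediates below are computed at full precision and shown rounded to 5 d.p.)
v1: (-4,0.5) → rotate → (1.22755,-3.83968) → ×s → (2.70368,-8.45689) → (2.70,-8.46)
v2: (-3,-5) → rotate → (5.79783,-0.62059) → ×s → (12.76973,-1.36685) → (12.77,-1.37)
v3: (0.5,-5) → rotate → (4.32675,2.55524) → ×s → (9.52966,5.62792) → (9.53,5.63)
v4: (5,3) → rotate → (-4.82369,3.27597) → ×s → (-10.62418,7.21533) → (-10.62,7.22)
v5: (3,2.5) → rotate → (-3.52938,1.67137) → ×s → (-7.77346,3.68118) → (-7.77,3.68)

Cross-section at z=9.25: (2.70,-8.46) (12.77,-1.37) (9.53,5.63) (-10.62,7.22) (-7.77,3.68)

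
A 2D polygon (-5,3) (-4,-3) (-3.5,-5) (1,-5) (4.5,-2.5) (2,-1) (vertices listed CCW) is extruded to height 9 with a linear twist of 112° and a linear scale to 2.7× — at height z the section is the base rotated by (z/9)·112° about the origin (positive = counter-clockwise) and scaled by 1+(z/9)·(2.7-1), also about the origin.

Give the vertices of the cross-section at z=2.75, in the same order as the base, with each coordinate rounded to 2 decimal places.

t = z/height = 2.75/9 = 0.305556
s = 1 + (scale-1)·z/height = 1 + (2.7-1)·2.75/9 = 1.519444
θ = twist·z/height = 112°·2.75/9 = 34.2222° = 0.597290 rad
cos θ = 0.826863, sin θ = 0.562404 (intermediates below are computed at full precision and shown rounded to 5 d.p.)
v1: (-5,3) → rotate → (-5.82152,-0.33143) → ×s → (-8.84548,-0.50359) → (-8.85,-0.50)
v2: (-4,-3) → rotate → (-1.62024,-4.73020) → ×s → (-2.46186,-7.18728) → (-2.46,-7.19)
v3: (-3.5,-5) → rotate → (-0.08200,-6.10273) → ×s → (-0.12459,-9.27275) → (-0.12,-9.27)
v4: (1,-5) → rotate → (3.63888,-3.57191) → ×s → (5.52908,-5.42732) → (5.53,-5.43)
v5: (4.5,-2.5) → rotate → (5.12689,0.46366) → ×s → (7.79003,0.70451) → (7.79,0.70)
v6: (2,-1) → rotate → (2.21613,0.29795) → ×s → (3.36729,0.45271) → (3.37,0.45)

Cross-section at z=2.75: (-8.85,-0.50) (-2.46,-7.19) (-0.12,-9.27) (5.53,-5.43) (7.79,0.70) (3.37,0.45)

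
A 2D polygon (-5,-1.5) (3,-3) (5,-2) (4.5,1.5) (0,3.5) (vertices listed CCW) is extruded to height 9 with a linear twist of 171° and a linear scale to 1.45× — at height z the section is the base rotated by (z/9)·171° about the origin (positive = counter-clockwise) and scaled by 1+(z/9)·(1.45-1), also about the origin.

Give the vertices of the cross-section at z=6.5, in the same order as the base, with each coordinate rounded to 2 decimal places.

t = z/height = 6.5/9 = 0.722222
s = 1 + (scale-1)·z/height = 1 + (1.45-1)·6.5/9 = 1.325000
θ = twist·z/height = 171°·6.5/9 = 123.5000° = 2.155482 rad
cos θ = -0.551937, sin θ = 0.833886 (intermediates below are computed at full precision and shown rounded to 5 d.p.)
v1: (-5,-1.5) → rotate → (4.01051,-3.34152) → ×s → (5.31393,-4.42752) → (5.31,-4.43)
v2: (3,-3) → rotate → (0.84585,4.15747) → ×s → (1.12075,5.50865) → (1.12,5.51)
v3: (5,-2) → rotate → (-1.09191,5.27330) → ×s → (-1.44679,6.98713) → (-1.45,6.99)
v4: (4.5,1.5) → rotate → (-3.73455,2.92458) → ×s → (-4.94827,3.87507) → (-4.95,3.88)
v5: (0,3.5) → rotate → (-2.91860,-1.93178) → ×s → (-3.86715,-2.55961) → (-3.87,-2.56)

Cross-section at z=6.5: (5.31,-4.43) (1.12,5.51) (-1.45,6.99) (-4.95,3.88) (-3.87,-2.56)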